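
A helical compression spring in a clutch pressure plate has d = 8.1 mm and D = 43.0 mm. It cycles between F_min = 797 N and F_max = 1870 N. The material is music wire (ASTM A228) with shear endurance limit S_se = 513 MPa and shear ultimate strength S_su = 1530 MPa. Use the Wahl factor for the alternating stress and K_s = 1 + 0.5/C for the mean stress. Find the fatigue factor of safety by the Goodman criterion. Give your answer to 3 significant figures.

C = D/d = 43.0/8.1 = 5.3086; K_W = (4C−1)/(4C−4)+0.615/C = 1.2899; K_s = 1+0.5/C = 1.0942
F_a = (F_max−F_min)/2 = 536.5 N; F_m = (F_max+F_min)/2 = 1333.5 N
τ_a = K_W·8F_aD/(πd³) = 1.2899 × 110.54 = 142.59 MPa
τ_m = K_s·8F_mD/(πd³) = 1.0942 × 274.76 = 300.63 MPa
Goodman: 1/n_f = τ_a/S_se + τ_m/S_su = 142.59/513 + 300.63/1530 = 0.27795 + 0.19649 = 0.47444
n_f = 1/0.47444 = 2.108

2.11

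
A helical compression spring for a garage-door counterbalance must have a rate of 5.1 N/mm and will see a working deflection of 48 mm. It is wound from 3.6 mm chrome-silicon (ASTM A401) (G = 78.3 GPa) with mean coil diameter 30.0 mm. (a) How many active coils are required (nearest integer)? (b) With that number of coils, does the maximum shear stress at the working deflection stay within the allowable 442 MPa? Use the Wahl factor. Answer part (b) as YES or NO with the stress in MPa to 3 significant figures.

N_a = Gd⁴/(8D³k) = (78.3×10³)(3.6⁴)/(8·30.0³·5.1) = 11.94 → N_a = 12
Actual rate k = Gd⁴/(8D³·12) = 5.0738 N/mm
Working load F = kδ = 5.0738·48 = 243.54 N
C = 30.0/3.6 = 8.3333; K_W = (4C−1)/(4C−4)+0.615/C = 1.1761
τ_max = K_W·8FD/(πd³) = 1.1761·398.78 = 468.99 MPa
τ_max > 442 MPa → exceeds allowable

(a) 12 coils; (b) NO, τ_max = 469 MPa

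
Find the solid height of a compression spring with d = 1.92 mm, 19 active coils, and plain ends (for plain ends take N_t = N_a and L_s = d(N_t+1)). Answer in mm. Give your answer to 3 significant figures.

38.4 mm

plain ends: N_t = N_a = 19
L_s = d·(N_t+1) = 1.92 × 20 = 38.4 mm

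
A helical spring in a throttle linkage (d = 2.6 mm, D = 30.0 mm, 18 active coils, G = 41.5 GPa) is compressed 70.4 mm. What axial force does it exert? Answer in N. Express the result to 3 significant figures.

k = Gd⁴/(8D³N_a) = (41.5×10³)(2.6⁴)/(8·30.0³·18) = 0.48777 N/mm
F = k·δ = 0.48777 × 70.4 = 34.339 N

34.3 N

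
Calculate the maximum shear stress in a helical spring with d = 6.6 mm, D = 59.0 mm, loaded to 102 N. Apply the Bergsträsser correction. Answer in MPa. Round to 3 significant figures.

Spring index C = D/d = 59.0/6.6 = 8.9394
K_B = (4C+2)/(4C−3) = 37.758/32.758 = 1.1526
τ₀ = 8FD/(πd³) = 8·102·59.0/(π·6.6³) = 48144/903.2 = 53.304 MPa
τ_max = K·τ₀ = 1.1526 × 53.304 = 61.44 MPa

61.4 MPa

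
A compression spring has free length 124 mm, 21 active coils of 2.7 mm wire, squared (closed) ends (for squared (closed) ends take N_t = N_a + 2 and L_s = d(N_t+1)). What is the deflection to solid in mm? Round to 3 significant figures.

N_t = 23; L_s = 2.7·24 = 64.8 mm
δ_solid = L₀ − L_s = 124 − 64.8 = 59.2 mm

59.2 mm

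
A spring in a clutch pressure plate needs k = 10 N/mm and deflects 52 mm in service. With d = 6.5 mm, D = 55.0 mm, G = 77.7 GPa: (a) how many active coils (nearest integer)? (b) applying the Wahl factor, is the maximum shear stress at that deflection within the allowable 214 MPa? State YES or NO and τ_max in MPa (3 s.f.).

N_a = Gd⁴/(8D³k) = (77.7×10³)(6.5⁴)/(8·55.0³·10) = 10.42 → N_a = 10
Actual rate k = Gd⁴/(8D³·10) = 10.421 N/mm
Working load F = kδ = 10.421·52 = 541.88 N
C = 55.0/6.5 = 8.4615; K_W = (4C−1)/(4C−4)+0.615/C = 1.1732
τ_max = K_W·8FD/(πd³) = 1.1732·276.35 = 324.22 MPa
τ_max > 214 MPa → exceeds allowable

(a) 10 coils; (b) NO, τ_max = 324 MPa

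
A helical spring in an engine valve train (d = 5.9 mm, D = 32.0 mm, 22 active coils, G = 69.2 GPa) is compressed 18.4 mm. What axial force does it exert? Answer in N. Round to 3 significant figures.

k = Gd⁴/(8D³N_a) = (69.2×10³)(5.9⁴)/(8·32.0³·22) = 14.54 N/mm
F = k·δ = 14.54 × 18.4 = 267.53 N

268 N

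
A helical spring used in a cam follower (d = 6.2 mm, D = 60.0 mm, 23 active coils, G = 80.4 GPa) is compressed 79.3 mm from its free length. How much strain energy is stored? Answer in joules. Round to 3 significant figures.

9.40 J

k = Gd⁴/(8D³N_a) = (80.4×10³)(6.2⁴)/(8·60.0³·23) = 2.9892 N/mm
U = ½kδ² = 0.5 × 2.9892 × 79.3² = 9398.7 N·mm = 9.3987 J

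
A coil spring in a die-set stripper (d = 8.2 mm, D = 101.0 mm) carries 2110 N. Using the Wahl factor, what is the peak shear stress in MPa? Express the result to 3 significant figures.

1100 MPa

Spring index C = D/d = 101.0/8.2 = 12.3171
K_W = (4C−1)/(4C−4) + 0.615/C = 48.268/45.268 + 0.0499 = 1.1162
τ₀ = 8FD/(πd³) = 8·2110·101.0/(π·8.2³) = 1.70488e+06/1732.2 = 984.24 MPa
τ_max = K·τ₀ = 1.1162 × 984.24 = 1098.6 MPa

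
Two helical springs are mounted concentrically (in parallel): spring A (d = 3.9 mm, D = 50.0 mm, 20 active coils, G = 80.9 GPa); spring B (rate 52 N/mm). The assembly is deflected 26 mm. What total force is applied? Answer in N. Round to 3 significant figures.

1380 N

k_A = Gd⁴/(8D³N_a) = (80.9×10³)(3.9⁴)/(8·50.0³·20) = 0.93579 N/mm
Parallel: k_eq = 0.93579 + 52 = 52.936 N/mm
F = k_eq·δ = 52.936·26 = 1376.3 N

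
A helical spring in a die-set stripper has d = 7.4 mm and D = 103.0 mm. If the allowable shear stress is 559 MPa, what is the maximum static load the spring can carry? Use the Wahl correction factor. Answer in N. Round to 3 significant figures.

C = D/d = 103.0/7.4 = 13.9189
K_W = (4C−1)/(4C−4) + 0.615/C = 54.676/51.676 + 0.0442 = 1.1022
τ_max = K·8FD/(πd³) → F_max = τ_allow·πd³/(8DK)
F_max = 559·π·7.4³/(8·103.0·1.1022) = 7.1163e+05/908.24 = 783.53 N

784 N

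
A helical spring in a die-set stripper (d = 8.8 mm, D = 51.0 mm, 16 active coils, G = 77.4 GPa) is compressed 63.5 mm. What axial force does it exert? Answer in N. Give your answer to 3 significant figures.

1740 N

k = Gd⁴/(8D³N_a) = (77.4×10³)(8.8⁴)/(8·51.0³·16) = 27.337 N/mm
F = k·δ = 27.337 × 63.5 = 1735.9 N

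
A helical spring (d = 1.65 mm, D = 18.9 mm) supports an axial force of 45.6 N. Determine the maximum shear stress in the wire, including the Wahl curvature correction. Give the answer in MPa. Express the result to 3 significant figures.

Spring index C = D/d = 18.9/1.65 = 11.4545
K_W = (4C−1)/(4C−4) + 0.615/C = 44.818/41.818 + 0.0537 = 1.1254
τ₀ = 8FD/(πd³) = 8·45.6·18.9/(π·1.65³) = 6894.72/14.112 = 488.56 MPa
τ_max = K·τ₀ = 1.1254 × 488.56 = 549.84 MPa

550 MPa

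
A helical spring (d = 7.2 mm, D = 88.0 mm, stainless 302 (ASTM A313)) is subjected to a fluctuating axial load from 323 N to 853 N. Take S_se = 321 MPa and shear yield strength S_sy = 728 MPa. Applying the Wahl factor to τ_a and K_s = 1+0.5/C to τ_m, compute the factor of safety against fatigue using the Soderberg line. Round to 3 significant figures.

C = D/d = 88.0/7.2 = 12.2222; K_W = (4C−1)/(4C−4)+0.615/C = 1.1171; K_s = 1+0.5/C = 1.0409
F_a = (F_max−F_min)/2 = 265 N; F_m = (F_max+F_min)/2 = 588 N
τ_a = K_W·8F_aD/(πd³) = 1.1171 × 159.1 = 177.74 MPa
τ_m = K_s·8F_mD/(πd³) = 1.0409 × 353.02 = 367.46 MPa
Soderberg: 1/n_f = τ_a/S_se + τ_m/S_sy = 177.74/321 + 367.46/728 = 0.55370 + 0.50476 = 1.0585
n_f = 1/1.0585 = 0.9448

0.945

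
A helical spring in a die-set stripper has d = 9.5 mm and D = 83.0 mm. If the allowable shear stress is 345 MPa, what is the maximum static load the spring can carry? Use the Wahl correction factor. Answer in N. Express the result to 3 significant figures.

C = D/d = 83.0/9.5 = 8.7368
K_W = (4C−1)/(4C−4) + 0.615/C = 33.947/30.947 + 0.0704 = 1.1673
τ_max = K·8FD/(πd³) → F_max = τ_allow·πd³/(8DK)
F_max = 345·π·9.5³/(8·83.0·1.1673) = 9.2927e+05/775.11 = 1198.9 N

1200 N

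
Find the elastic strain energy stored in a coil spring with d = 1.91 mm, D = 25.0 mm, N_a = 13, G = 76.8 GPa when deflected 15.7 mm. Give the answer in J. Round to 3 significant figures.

0.0775 J

k = Gd⁴/(8D³N_a) = (76.8×10³)(1.91⁴)/(8·25.0³·13) = 0.62899 N/mm
U = ½kδ² = 0.5 × 0.62899 × 15.7² = 77.519 N·mm = 0.077519 J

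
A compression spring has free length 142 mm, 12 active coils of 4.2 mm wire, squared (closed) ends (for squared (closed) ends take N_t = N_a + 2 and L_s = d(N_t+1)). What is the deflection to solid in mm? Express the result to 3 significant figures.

N_t = 14; L_s = 4.2·15 = 63 mm
δ_solid = L₀ − L_s = 142 − 63 = 79 mm

79.0 mm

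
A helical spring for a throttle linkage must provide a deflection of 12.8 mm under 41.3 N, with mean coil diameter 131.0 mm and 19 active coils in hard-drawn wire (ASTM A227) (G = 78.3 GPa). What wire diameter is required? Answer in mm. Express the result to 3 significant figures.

Required rate k = F/δ = 41.3/12.8 = 3.2266 N/mm
d = (8D³N_a·k / G)^(1/4) = (8·131.0³·19·3.2266 / (78.3×10³))^0.25
  = (14081)^0.25 = 10.8933 mm

10.9 mm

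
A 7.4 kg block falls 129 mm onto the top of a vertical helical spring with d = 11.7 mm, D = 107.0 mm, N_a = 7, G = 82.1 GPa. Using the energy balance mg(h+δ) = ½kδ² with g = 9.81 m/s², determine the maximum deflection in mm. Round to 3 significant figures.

32.3 mm

k = Gd⁴/(8D³N_a) = (82.1×10³)(11.7⁴)/(8·107.0³·7) = 22.426 N/mm
W = mg = 7.4 × 9.81 = 72.594 N
½kδ² − Wδ − Wh = 0 → δ = (W + √(W² + 2kWh))/k
δ = (72.594 + √(5269.9 + 420018))/22.426 = (72.594 + 652.14)/22.426 = 32.317 mm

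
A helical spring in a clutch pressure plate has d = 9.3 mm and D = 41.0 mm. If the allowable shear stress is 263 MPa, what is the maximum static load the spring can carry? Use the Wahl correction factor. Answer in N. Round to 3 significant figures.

C = D/d = 41.0/9.3 = 4.4086
K_W = (4C−1)/(4C−4) + 0.615/C = 16.634/13.634 + 0.1395 = 1.3595
τ_max = K·8FD/(πd³) → F_max = τ_allow·πd³/(8DK)
F_max = 263·π·9.3³/(8·41.0·1.3595) = 6.6459e+05/445.93 = 1490.4 N

1490 N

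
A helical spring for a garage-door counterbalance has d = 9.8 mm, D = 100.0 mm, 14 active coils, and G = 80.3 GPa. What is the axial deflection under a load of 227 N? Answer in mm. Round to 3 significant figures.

34.3 mm

k = Gd⁴/(8D³N_a) = (80.3×10³)(9.8⁴)/(8·100.0³·14) = 6.6131 N/mm
δ = F/k = 227 / 6.6131 = 34.326 mm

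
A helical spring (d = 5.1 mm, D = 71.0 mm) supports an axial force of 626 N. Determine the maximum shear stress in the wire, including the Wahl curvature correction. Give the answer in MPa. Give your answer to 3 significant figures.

940 MPa

Spring index C = D/d = 71.0/5.1 = 13.9216
K_W = (4C−1)/(4C−4) + 0.615/C = 54.686/51.686 + 0.0442 = 1.1022
τ₀ = 8FD/(πd³) = 8·626·71.0/(π·5.1³) = 355568/416.74 = 853.22 MPa
τ_max = K·τ₀ = 1.1022 × 853.22 = 940.44 MPa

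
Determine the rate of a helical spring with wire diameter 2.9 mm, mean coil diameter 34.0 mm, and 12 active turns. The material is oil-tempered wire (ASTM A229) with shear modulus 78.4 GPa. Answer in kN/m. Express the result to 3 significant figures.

1.47 kN/m

k = Gd⁴/(8D³N_a) = (78.4×10³ × 2.9⁴) / (8 × 34.0³ × 12)
  = 5.54508e+06 / 3.77318e+06 = 1.4696 N/mm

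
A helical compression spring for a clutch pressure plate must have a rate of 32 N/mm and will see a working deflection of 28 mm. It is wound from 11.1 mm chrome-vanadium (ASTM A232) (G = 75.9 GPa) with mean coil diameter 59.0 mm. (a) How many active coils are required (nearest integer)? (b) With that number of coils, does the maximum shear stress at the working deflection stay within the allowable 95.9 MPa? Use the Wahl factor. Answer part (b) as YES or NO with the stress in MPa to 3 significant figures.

N_a = Gd⁴/(8D³k) = (75.9×10³)(11.1⁴)/(8·59.0³·32) = 21.91 → N_a = 22
Actual rate k = Gd⁴/(8D³·22) = 31.876 N/mm
Working load F = kδ = 31.876·28 = 892.53 N
C = 59.0/11.1 = 5.3153; K_W = (4C−1)/(4C−4)+0.615/C = 1.2895
τ_max = K_W·8FD/(πd³) = 1.2895·98.05 = 126.44 MPa
τ_max > 95.9 MPa → exceeds allowable

(a) 22 coils; (b) NO, τ_max = 126 MPa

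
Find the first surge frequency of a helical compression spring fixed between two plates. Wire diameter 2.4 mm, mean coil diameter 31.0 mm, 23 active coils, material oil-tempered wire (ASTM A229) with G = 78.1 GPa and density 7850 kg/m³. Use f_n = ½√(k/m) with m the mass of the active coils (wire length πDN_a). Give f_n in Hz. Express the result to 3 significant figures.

k = Gd⁴/(8D³N_a) = (78.1×10³)(2.4⁴)/(8·31.0³·23) = 0.47271 N/mm = 472.71 N/m
Wire length L = πDN_a = π·31.0·23 = 2240 mm
m = ρ·(πd²/4)·L = 7850 × 4.5239×10⁻⁶ m² × 2.24 m = 0.079547 kg
f_n = ½√(k/m) = 0.5·√(472.71/0.079547) = 0.5·√(5942.5) = 38.544 Hz

38.5 Hz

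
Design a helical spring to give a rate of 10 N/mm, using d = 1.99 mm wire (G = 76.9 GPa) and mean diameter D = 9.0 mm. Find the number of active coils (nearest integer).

21

N_a = Gd⁴/(8D³k) = (76.9×10³ × 1.99⁴)/(8 × 9.0³ × 10)
    = 1.20598e+06 / 58320 = 20.68 → 21 coils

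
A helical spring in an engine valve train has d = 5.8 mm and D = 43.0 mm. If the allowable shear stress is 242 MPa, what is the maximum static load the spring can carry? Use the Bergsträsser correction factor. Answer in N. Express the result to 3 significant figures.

C = D/d = 43.0/5.8 = 7.4138
K_B = (4C+2)/(4C−3) = 31.655/26.655 = 1.1876
τ_max = K·8FD/(πd³) → F_max = τ_allow·πd³/(8DK)
F_max = 242·π·5.8³/(8·43.0·1.1876) = 1.4834e+05/408.53 = 363.1 N

363 N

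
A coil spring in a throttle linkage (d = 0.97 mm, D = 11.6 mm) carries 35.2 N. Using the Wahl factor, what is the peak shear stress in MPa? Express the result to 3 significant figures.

1280 MPa

Spring index C = D/d = 11.6/0.97 = 11.9588
K_W = (4C−1)/(4C−4) + 0.615/C = 46.835/43.835 + 0.0514 = 1.1199
τ₀ = 8FD/(πd³) = 8·35.2·11.6/(π·0.97³) = 3266.56/2.8672 = 1139.3 MPa
τ_max = K·τ₀ = 1.1199 × 1139.3 = 1275.8 MPa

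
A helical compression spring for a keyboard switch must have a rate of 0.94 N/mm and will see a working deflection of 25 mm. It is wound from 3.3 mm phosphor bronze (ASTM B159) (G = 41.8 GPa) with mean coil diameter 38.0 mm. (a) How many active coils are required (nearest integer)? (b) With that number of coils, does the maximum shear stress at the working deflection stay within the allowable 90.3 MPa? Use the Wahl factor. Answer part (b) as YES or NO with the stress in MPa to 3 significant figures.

N_a = Gd⁴/(8D³k) = (41.8×10³)(3.3⁴)/(8·38.0³·0.94) = 12.01 → N_a = 12
Actual rate k = Gd⁴/(8D³·12) = 0.94104 N/mm
Working load F = kδ = 0.94104·25 = 23.526 N
C = 38.0/3.3 = 11.5152; K_W = (4C−1)/(4C−4)+0.615/C = 1.1247
τ_max = K_W·8FD/(πd³) = 1.1247·63.348 = 71.249 MPa
τ_max ≤ 90.3 MPa → acceptable

(a) 12 coils; (b) YES, τ_max = 71.2 MPa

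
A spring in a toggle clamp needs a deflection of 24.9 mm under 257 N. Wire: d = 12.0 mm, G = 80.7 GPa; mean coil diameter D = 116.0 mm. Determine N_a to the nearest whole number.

13

Required rate k = F/δ = 257/24.9 = 10.321 N/mm
N_a = Gd⁴/(8D³k) = (80.7×10³ × 12.0⁴)/(8 × 116.0³ × 10.321)
    = 1.6734e+09 / 1.28884e+08 = 12.98 → 13 coils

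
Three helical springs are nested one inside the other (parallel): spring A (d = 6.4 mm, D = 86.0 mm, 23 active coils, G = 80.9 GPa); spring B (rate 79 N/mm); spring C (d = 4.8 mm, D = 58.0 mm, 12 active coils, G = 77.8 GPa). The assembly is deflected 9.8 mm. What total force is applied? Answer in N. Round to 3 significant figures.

807 N

k_A = Gd⁴/(8D³N_a) = (80.9×10³)(6.4⁴)/(8·86.0³·23) = 1.1597 N/mm
k_C = Gd⁴/(8D³N_a) = (77.8×10³)(4.8⁴)/(8·58.0³·12) = 2.2049 N/mm
Parallel: k_eq = 1.1597 + 79 + 2.2049 = 82.365 N/mm
F = k_eq·δ = 82.365·9.8 = 807.17 N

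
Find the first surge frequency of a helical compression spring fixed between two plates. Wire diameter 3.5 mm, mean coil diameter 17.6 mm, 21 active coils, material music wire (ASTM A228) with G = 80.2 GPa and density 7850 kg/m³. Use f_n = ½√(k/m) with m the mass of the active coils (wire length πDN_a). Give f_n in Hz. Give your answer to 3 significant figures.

194 Hz

k = Gd⁴/(8D³N_a) = (80.2×10³)(3.5⁴)/(8·17.6³·21) = 13.14 N/mm = 13140 N/m
Wire length L = πDN_a = π·17.6·21 = 1161.1 mm
m = ρ·(πd²/4)·L = 7850 × 9.6211×10⁻⁶ m² × 1.1611 m = 0.087696 kg
f_n = ½√(k/m) = 0.5·√(13140/0.087696) = 0.5·√(1.4984e+05) = 193.54 Hz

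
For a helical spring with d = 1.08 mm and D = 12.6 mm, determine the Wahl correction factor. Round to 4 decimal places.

1.1230

C = D/d = 12.6/1.08 = 11.6667
K_W = (4C−1)/(4C−4) + 0.615/C = 45.667/42.667 + 0.0527 = 1.1230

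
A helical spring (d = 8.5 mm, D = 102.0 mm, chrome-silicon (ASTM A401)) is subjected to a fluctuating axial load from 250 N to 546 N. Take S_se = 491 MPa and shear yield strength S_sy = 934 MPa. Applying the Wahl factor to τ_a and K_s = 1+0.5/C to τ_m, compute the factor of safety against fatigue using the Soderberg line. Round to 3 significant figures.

3.03

C = D/d = 102.0/8.5 = 12.0000; K_W = (4C−1)/(4C−4)+0.615/C = 1.1194; K_s = 1+0.5/C = 1.0417
F_a = (F_max−F_min)/2 = 148 N; F_m = (F_max+F_min)/2 = 398 N
τ_a = K_W·8F_aD/(πd³) = 1.1194 × 62.596 = 70.072 MPa
τ_m = K_s·8F_mD/(πd³) = 1.0417 × 168.33 = 175.35 MPa
Soderberg: 1/n_f = τ_a/S_se + τ_m/S_sy = 70.072/491 + 175.35/934 = 0.14271 + 0.18774 = 0.33045
n_f = 1/0.33045 = 3.026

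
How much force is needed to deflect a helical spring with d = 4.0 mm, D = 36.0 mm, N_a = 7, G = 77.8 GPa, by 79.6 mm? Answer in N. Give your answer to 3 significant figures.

k = Gd⁴/(8D³N_a) = (77.8×10³)(4.0⁴)/(8·36.0³·7) = 7.623 N/mm
F = k·δ = 7.623 × 79.6 = 606.79 N

607 N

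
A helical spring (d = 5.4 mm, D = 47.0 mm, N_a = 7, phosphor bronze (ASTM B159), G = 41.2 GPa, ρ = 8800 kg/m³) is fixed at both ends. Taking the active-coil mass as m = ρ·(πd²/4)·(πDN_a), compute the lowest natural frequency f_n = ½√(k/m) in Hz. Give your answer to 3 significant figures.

85.0 Hz

k = Gd⁴/(8D³N_a) = (41.2×10³)(5.4⁴)/(8·47.0³·7) = 6.0255 N/mm = 6025.5 N/m
Wire length L = πDN_a = π·47.0·7 = 1033.6 mm
m = ρ·(πd²/4)·L = 8800 × 22.902×10⁻⁶ m² × 1.0336 m = 0.20831 kg
f_n = ½√(k/m) = 0.5·√(6025.5/0.20831) = 0.5·√(28926) = 85.038 Hz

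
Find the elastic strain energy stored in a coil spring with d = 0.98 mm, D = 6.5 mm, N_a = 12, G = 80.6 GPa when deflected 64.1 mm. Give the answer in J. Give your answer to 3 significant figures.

5.79 J

k = Gd⁴/(8D³N_a) = (80.6×10³)(0.98⁴)/(8·6.5³·12) = 2.8199 N/mm
U = ½kδ² = 0.5 × 2.8199 × 64.1² = 5793.1 N·mm = 5.7931 J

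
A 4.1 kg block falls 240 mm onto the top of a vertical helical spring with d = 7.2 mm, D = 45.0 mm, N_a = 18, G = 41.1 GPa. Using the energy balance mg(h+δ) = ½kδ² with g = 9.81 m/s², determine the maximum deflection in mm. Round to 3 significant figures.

k = Gd⁴/(8D³N_a) = (41.1×10³)(7.2⁴)/(8·45.0³·18) = 8.4173 N/mm
W = mg = 4.1 × 9.81 = 40.221 N
½kδ² − Wδ − Wh = 0 → δ = (W + √(W² + 2kWh))/k
δ = (40.221 + √(1617.7 + 162505))/8.4173 = (40.221 + 405.12)/8.4173 = 52.908 mm

52.9 mm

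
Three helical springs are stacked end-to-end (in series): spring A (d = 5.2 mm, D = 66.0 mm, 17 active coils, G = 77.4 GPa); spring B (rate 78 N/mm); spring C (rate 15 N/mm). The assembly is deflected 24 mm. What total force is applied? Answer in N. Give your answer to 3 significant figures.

31.2 N

k_A = Gd⁴/(8D³N_a) = (77.4×10³)(5.2⁴)/(8·66.0³·17) = 1.4474 N/mm
Series: 1/k_eq = 1/1.4474 + 1/78 + 1/15 = 0.77039; k_eq = 1.298 N/mm
F = k_eq·δ = 1.298·24 = 31.153 N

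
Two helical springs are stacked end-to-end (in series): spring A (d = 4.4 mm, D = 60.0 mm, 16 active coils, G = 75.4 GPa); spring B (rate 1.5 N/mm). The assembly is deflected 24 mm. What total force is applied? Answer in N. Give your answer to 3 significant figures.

14.6 N

k_A = Gd⁴/(8D³N_a) = (75.4×10³)(4.4⁴)/(8·60.0³·16) = 1.0222 N/mm
Series: 1/k_eq = 1/1.0222 + 1/1.5 = 1.645; k_eq = 0.60791 N/mm
F = k_eq·δ = 0.60791·24 = 14.59 N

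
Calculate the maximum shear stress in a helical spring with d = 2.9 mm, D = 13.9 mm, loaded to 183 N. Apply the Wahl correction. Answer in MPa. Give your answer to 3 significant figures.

352 MPa

Spring index C = D/d = 13.9/2.9 = 4.7931
K_W = (4C−1)/(4C−4) + 0.615/C = 18.172/15.172 + 0.1283 = 1.3260
τ₀ = 8FD/(πd³) = 8·183·13.9/(π·2.9³) = 20349.6/76.62 = 265.59 MPa
τ_max = K·τ₀ = 1.3260 × 265.59 = 352.18 MPa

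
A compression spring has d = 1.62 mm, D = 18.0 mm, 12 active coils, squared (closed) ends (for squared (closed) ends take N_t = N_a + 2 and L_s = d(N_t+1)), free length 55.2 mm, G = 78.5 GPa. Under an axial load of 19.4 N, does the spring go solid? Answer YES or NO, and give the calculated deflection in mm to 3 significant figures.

k = Gd⁴/(8D³N_a) = (78.5×10³)(1.62⁴)/(8·18.0³·12) = 0.9657 N/mm
N_t = 14; L_s = 1.62·15 = 24.3 mm; δ_solid = L₀ − L_s = 55.2 − 24.3 = 30.9 mm
δ = F/k = 19.4/0.9657 = 20.089 mm
δ < δ_solid → spring does not go solid

NO, δ = 20.1 mm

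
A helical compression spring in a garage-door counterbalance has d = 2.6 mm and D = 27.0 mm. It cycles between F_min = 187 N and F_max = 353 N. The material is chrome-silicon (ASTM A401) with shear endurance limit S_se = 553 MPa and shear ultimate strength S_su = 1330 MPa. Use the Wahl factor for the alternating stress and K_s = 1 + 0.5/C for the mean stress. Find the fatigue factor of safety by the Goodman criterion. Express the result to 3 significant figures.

0.666

C = D/d = 27.0/2.6 = 10.3846; K_W = (4C−1)/(4C−4)+0.615/C = 1.1391; K_s = 1+0.5/C = 1.0481
F_a = (F_max−F_min)/2 = 83 N; F_m = (F_max+F_min)/2 = 270 N
τ_a = K_W·8F_aD/(πd³) = 1.1391 × 324.68 = 369.86 MPa
τ_m = K_s·8F_mD/(πd³) = 1.0481 × 1056.2 = 1107.1 MPa
Goodman: 1/n_f = τ_a/S_se + τ_m/S_su = 369.86/553 + 1107.1/1330 = 0.66883 + 0.83237 = 1.5012
n_f = 1/1.5012 = 0.6661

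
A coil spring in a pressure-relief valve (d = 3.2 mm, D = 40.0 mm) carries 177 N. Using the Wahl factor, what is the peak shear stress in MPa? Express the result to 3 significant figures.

613 MPa

Spring index C = D/d = 40.0/3.2 = 12.5000
K_W = (4C−1)/(4C−4) + 0.615/C = 49.000/46.000 + 0.0492 = 1.1144
τ₀ = 8FD/(πd³) = 8·177·40.0/(π·3.2³) = 56640/102.94 = 550.2 MPa
τ_max = K·τ₀ = 1.1144 × 550.2 = 613.16 MPa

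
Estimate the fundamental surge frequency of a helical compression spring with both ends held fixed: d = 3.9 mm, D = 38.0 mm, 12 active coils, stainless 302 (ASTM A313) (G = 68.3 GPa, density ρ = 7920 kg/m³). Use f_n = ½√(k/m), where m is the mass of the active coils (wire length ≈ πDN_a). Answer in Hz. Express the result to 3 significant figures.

k = Gd⁴/(8D³N_a) = (68.3×10³)(3.9⁴)/(8·38.0³·12) = 2.9996 N/mm = 2999.6 N/m
Wire length L = πDN_a = π·38.0·12 = 1432.6 mm
m = ρ·(πd²/4)·L = 7920 × 11.946×10⁻⁶ m² × 1.4326 m = 0.13554 kg
f_n = ½√(k/m) = 0.5·√(2999.6/0.13554) = 0.5·√(22131) = 74.382 Hz

74.4 Hz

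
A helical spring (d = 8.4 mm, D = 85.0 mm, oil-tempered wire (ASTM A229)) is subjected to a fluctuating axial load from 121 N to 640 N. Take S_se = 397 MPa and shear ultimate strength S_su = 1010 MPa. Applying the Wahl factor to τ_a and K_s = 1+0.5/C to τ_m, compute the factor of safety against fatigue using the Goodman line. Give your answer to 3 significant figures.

C = D/d = 85.0/8.4 = 10.1190; K_W = (4C−1)/(4C−4)+0.615/C = 1.1430; K_s = 1+0.5/C = 1.0494
F_a = (F_max−F_min)/2 = 259.5 N; F_m = (F_max+F_min)/2 = 380.5 N
τ_a = K_W·8F_aD/(πd³) = 1.1430 × 94.767 = 108.32 MPa
τ_m = K_s·8F_mD/(πd³) = 1.0494 × 138.96 = 145.82 MPa
Goodman: 1/n_f = τ_a/S_se + τ_m/S_su = 108.32/397 + 145.82/1010 = 0.27285 + 0.14438 = 0.41723
n_f = 1/0.41723 = 2.397

2.40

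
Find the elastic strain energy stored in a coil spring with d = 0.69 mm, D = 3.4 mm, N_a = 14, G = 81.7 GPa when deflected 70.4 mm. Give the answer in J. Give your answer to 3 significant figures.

k = Gd⁴/(8D³N_a) = (81.7×10³)(0.69⁴)/(8·3.4³·14) = 4.2069 N/mm
U = ½kδ² = 0.5 × 4.2069 × 70.4² = 10425 N·mm = 10.425 J

10.4 J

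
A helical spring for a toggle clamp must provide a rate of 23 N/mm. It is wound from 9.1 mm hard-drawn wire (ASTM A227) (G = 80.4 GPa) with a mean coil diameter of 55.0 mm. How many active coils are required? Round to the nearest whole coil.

N_a = Gd⁴/(8D³k) = (80.4×10³ × 9.1⁴)/(8 × 55.0³ × 23)
    = 5.51343e+08 / 3.0613e+07 = 18.01 → 18 coils

18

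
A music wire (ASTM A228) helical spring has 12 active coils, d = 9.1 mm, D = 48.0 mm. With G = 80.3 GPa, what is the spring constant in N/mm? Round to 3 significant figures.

k = Gd⁴/(8D³N_a) = (80.3×10³ × 9.1⁴) / (8 × 48.0³ × 12)
  = 5.50657e+08 / 1.06168e+07 = 51.866 N/mm

51.9 N/mm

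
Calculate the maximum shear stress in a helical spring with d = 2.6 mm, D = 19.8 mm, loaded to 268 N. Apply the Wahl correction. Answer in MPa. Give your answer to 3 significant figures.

918 MPa

Spring index C = D/d = 19.8/2.6 = 7.6154
K_W = (4C−1)/(4C−4) + 0.615/C = 29.462/26.462 + 0.0808 = 1.1941
τ₀ = 8FD/(πd³) = 8·268·19.8/(π·2.6³) = 42451.2/55.217 = 768.81 MPa
τ_max = K·τ₀ = 1.1941 × 768.81 = 918.06 MPa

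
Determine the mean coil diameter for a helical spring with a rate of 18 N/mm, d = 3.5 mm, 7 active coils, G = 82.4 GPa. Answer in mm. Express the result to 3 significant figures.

D = (Gd⁴/(8N_a·k))^(1/3) = (82.4×10³·3.5⁴/(8·7·18))^(1/3)
  = (12267)^(1/3) = 23.0628 mm

23.1 mm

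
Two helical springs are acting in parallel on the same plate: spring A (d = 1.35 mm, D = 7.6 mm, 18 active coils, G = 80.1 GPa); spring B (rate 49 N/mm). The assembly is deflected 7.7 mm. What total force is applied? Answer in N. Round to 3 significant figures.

k_A = Gd⁴/(8D³N_a) = (80.1×10³)(1.35⁴)/(8·7.6³·18) = 4.2089 N/mm
Parallel: k_eq = 4.2089 + 49 = 53.209 N/mm
F = k_eq·δ = 53.209·7.7 = 409.71 N

410 N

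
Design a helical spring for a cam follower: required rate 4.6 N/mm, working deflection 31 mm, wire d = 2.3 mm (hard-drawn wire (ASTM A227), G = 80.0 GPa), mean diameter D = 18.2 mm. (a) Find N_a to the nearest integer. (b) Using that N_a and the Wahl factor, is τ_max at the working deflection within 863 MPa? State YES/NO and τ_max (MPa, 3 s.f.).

(a) 10 coils; (b) YES, τ_max = 650 MPa

N_a = Gd⁴/(8D³k) = (80.0×10³)(2.3⁴)/(8·18.2³·4.6) = 10.09 → N_a = 10
Actual rate k = Gd⁴/(8D³·10) = 4.6419 N/mm
Working load F = kδ = 4.6419·31 = 143.9 N
C = 18.2/2.3 = 7.9130; K_W = (4C−1)/(4C−4)+0.615/C = 1.1862
τ_max = K_W·8FD/(πd³) = 1.1862·548.13 = 650.2 MPa
τ_max ≤ 863 MPa → acceptable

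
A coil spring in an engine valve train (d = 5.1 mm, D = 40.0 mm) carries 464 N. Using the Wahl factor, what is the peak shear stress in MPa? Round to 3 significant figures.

Spring index C = D/d = 40.0/5.1 = 7.8431
K_W = (4C−1)/(4C−4) + 0.615/C = 30.373/27.373 + 0.0784 = 1.1880
τ₀ = 8FD/(πd³) = 8·464·40.0/(π·5.1³) = 148480/416.74 = 356.29 MPa
τ_max = K·τ₀ = 1.1880 × 356.29 = 423.28 MPa

423 MPa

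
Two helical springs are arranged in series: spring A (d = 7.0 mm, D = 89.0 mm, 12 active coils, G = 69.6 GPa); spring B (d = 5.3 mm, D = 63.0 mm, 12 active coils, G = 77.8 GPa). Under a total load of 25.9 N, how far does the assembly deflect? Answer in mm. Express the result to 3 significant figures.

k_A = Gd⁴/(8D³N_a) = (69.6×10³)(7.0⁴)/(8·89.0³·12) = 2.4692 N/mm
k_B = Gd⁴/(8D³N_a) = (77.8×10³)(5.3⁴)/(8·63.0³·12) = 2.5574 N/mm
Series: 1/k_eq = 1/2.4692 + 1/2.5574 = 0.79602; k_eq = 1.2563 N/mm
δ = F/k_eq = 25.9/1.2563 = 20.617 mm

20.6 mm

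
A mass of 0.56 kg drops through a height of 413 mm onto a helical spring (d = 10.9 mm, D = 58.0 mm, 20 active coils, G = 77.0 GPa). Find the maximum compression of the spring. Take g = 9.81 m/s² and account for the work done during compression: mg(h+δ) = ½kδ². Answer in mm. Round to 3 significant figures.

k = Gd⁴/(8D³N_a) = (77.0×10³)(10.9⁴)/(8·58.0³·20) = 34.817 N/mm
W = mg = 0.56 × 9.81 = 5.4936 N
½kδ² − Wδ − Wh = 0 → δ = (W + √(W² + 2kWh))/k
δ = (5.4936 + √(30.18 + 157990))/34.817 = (5.4936 + 397.52)/34.817 = 11.575 mm

11.6 mm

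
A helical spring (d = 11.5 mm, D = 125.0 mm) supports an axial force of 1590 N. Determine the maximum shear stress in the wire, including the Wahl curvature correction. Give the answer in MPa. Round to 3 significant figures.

Spring index C = D/d = 125.0/11.5 = 10.8696
K_W = (4C−1)/(4C−4) + 0.615/C = 42.478/39.478 + 0.0566 = 1.1326
τ₀ = 8FD/(πd³) = 8·1590·125.0/(π·11.5³) = 1.59e+06/4778 = 332.78 MPa
τ_max = K·τ₀ = 1.1326 × 332.78 = 376.89 MPa

377 MPa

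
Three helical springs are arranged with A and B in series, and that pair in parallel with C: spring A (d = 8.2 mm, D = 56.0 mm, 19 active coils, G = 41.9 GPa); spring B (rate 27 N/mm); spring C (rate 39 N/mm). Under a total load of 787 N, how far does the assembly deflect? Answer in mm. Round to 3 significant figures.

k_A = Gd⁴/(8D³N_a) = (41.9×10³)(8.2⁴)/(8·56.0³·19) = 7.0968 N/mm
Springs A,B series: k_AB = 1/(1/7.0968+1/27) = 5.6197 N/mm; parallel with C: k_eq = 5.6197+39 = 44.62 N/mm
δ = F/k_eq = 787/44.62 = 17.638 mm

17.6 mm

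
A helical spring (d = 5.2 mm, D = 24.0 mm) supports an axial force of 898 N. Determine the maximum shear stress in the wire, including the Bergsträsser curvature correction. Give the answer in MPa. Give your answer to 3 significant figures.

517 MPa

Spring index C = D/d = 24.0/5.2 = 4.6154
K_B = (4C+2)/(4C−3) = 20.462/15.462 = 1.3234
τ₀ = 8FD/(πd³) = 8·898·24.0/(π·5.2³) = 172416/441.73 = 390.32 MPa
τ_max = K·τ₀ = 1.3234 × 390.32 = 516.54 MPa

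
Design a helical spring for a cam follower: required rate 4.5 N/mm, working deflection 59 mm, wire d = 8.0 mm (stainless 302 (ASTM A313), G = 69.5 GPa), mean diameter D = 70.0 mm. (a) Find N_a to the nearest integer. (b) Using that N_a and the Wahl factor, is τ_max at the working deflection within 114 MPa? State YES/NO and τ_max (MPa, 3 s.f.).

(a) 23 coils; (b) YES, τ_max = 108 MPa

N_a = Gd⁴/(8D³k) = (69.5×10³)(8.0⁴)/(8·70.0³·4.5) = 23.05 → N_a = 23
Actual rate k = Gd⁴/(8D³·23) = 4.5106 N/mm
Working load F = kδ = 4.5106·59 = 266.12 N
C = 70.0/8.0 = 8.7500; K_W = (4C−1)/(4C−4)+0.615/C = 1.1671
τ_max = K_W·8FD/(πd³) = 1.1671·92.652 = 108.13 MPa
τ_max ≤ 114 MPa → acceptable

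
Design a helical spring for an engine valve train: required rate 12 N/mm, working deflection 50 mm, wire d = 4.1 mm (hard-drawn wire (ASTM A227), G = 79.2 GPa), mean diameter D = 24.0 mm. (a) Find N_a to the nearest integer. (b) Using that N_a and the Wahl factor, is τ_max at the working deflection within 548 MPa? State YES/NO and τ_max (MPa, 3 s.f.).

(a) 17 coils; (b) NO, τ_max = 665 MPa

N_a = Gd⁴/(8D³k) = (79.2×10³)(4.1⁴)/(8·24.0³·12) = 16.86 → N_a = 17
Actual rate k = Gd⁴/(8D³·17) = 11.904 N/mm
Working load F = kδ = 11.904·50 = 595.19 N
C = 24.0/4.1 = 5.8537; K_W = (4C−1)/(4C−4)+0.615/C = 1.2596
τ_max = K_W·8FD/(πd³) = 1.2596·527.79 = 664.79 MPa
τ_max > 548 MPa → exceeds allowable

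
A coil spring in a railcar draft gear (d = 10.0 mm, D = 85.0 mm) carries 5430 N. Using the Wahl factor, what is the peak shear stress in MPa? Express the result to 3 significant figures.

1380 MPa

Spring index C = D/d = 85.0/10.0 = 8.5000
K_W = (4C−1)/(4C−4) + 0.615/C = 33.000/30.000 + 0.0724 = 1.1724
τ₀ = 8FD/(πd³) = 8·5430·85.0/(π·10.0³) = 3.6924e+06/3141.6 = 1175.3 MPa
τ_max = K·τ₀ = 1.1724 × 1175.3 = 1377.9 MPa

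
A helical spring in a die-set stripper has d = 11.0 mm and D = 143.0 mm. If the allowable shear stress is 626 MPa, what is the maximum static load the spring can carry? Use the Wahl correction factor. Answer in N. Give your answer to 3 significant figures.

C = D/d = 143.0/11.0 = 13.0000
K_W = (4C−1)/(4C−4) + 0.615/C = 51.000/48.000 + 0.0473 = 1.1098
τ_max = K·8FD/(πd³) → F_max = τ_allow·πd³/(8DK)
F_max = 626·π·11.0³/(8·143.0·1.1098) = 2.6176e+06/1269.6 = 2061.7 N

2060 N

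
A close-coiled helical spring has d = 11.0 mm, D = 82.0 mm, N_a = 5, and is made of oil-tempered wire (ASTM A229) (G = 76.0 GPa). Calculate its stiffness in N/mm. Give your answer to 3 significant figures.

50.5 N/mm

k = Gd⁴/(8D³N_a) = (76.0×10³ × 11.0⁴) / (8 × 82.0³ × 5)
  = 1.11272e+09 / 2.20547e+07 = 50.453 N/mm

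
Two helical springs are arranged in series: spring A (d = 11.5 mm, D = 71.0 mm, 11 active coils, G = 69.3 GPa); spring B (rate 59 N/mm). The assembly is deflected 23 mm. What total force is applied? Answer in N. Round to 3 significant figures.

k_A = Gd⁴/(8D³N_a) = (69.3×10³)(11.5⁴)/(8·71.0³·11) = 38.483 N/mm
Series: 1/k_eq = 1/38.483 + 1/59 = 0.042935; k_eq = 23.291 N/mm
F = k_eq·δ = 23.291·23 = 535.7 N

536 N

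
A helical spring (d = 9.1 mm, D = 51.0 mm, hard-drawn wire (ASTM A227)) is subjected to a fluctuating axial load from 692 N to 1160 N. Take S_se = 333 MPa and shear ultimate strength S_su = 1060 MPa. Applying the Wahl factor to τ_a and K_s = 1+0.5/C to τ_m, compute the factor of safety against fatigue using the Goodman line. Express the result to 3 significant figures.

C = D/d = 51.0/9.1 = 5.6044; K_W = (4C−1)/(4C−4)+0.615/C = 1.2726; K_s = 1+0.5/C = 1.0892
F_a = (F_max−F_min)/2 = 234 N; F_m = (F_max+F_min)/2 = 926 N
τ_a = K_W·8F_aD/(πd³) = 1.2726 × 40.328 = 51.322 MPa
τ_m = K_s·8F_mD/(πd³) = 1.0892 × 159.59 = 173.82 MPa
Goodman: 1/n_f = τ_a/S_se + τ_m/S_su = 51.322/333 + 173.82/1060 = 0.15412 + 0.16399 = 0.3181
n_f = 1/0.3181 = 3.144

3.14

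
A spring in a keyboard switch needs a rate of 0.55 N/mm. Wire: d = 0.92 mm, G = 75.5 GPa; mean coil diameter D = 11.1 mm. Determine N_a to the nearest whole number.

9

N_a = Gd⁴/(8D³k) = (75.5×10³ × 0.92⁴)/(8 × 11.1³ × 0.55)
    = 54087.7 / 6017.58 = 8.988 → 9 coils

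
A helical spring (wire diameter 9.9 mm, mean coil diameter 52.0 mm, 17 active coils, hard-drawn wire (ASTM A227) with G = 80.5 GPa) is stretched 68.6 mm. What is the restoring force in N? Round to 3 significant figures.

k = Gd⁴/(8D³N_a) = (80.5×10³)(9.9⁴)/(8·52.0³·17) = 40.438 N/mm
F = k·δ = 40.438 × 68.6 = 2774 N

2770 N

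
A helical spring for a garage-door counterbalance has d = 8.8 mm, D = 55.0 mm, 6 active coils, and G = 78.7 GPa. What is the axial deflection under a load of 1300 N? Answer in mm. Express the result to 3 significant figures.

k = Gd⁴/(8D³N_a) = (78.7×10³)(8.8⁴)/(8·55.0³·6) = 59.098 N/mm
δ = F/k = 1300 / 59.098 = 21.997 mm

22.0 mm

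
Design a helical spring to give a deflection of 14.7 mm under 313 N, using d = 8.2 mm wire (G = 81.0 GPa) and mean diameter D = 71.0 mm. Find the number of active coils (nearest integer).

6

Required rate k = F/δ = 313/14.7 = 21.293 N/mm
N_a = Gd⁴/(8D³k) = (81.0×10³ × 8.2⁴)/(8 × 71.0³ × 21.293)
    = 3.66219e+08 / 6.09666e+07 = 6.007 → 6 coils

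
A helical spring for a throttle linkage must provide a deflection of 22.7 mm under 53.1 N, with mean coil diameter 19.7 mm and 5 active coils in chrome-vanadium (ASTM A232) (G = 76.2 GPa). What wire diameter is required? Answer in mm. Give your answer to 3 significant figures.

Required rate k = F/δ = 53.1/22.7 = 2.3392 N/mm
d = (8D³N_a·k / G)^(1/4) = (8·19.7³·5·2.3392 / (76.2×10³))^0.25
  = (9.388)^0.25 = 1.7504 mm

1.75 mm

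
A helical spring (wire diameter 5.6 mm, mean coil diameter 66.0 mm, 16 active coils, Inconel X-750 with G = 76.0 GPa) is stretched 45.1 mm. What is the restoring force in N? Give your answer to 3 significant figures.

91.6 N

k = Gd⁴/(8D³N_a) = (76.0×10³)(5.6⁴)/(8·66.0³·16) = 2.0311 N/mm
F = k·δ = 2.0311 × 45.1 = 91.601 N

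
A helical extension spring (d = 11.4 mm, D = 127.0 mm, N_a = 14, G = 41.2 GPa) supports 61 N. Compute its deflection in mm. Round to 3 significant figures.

k = Gd⁴/(8D³N_a) = (41.2×10³)(11.4⁴)/(8·127.0³·14) = 3.0331 N/mm
δ = F/k = 61 / 3.0331 = 20.111 mm

20.1 mm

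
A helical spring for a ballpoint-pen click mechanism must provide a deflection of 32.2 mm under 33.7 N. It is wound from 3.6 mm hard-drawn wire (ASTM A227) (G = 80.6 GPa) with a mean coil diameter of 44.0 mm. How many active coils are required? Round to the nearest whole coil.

19

Required rate k = F/δ = 33.7/32.2 = 1.0466 N/mm
N_a = Gd⁴/(8D³k) = (80.6×10³ × 3.6⁴)/(8 × 44.0³ × 1.0466)
    = 1.35377e+07 / 713218 = 18.98 → 19 coils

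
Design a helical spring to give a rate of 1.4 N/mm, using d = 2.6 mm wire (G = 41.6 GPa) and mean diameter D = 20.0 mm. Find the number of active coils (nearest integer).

N_a = Gd⁴/(8D³k) = (41.6×10³ × 2.6⁴)/(8 × 20.0³ × 1.4)
    = 1.90102e+06 / 89600 = 21.22 → 21 coils

21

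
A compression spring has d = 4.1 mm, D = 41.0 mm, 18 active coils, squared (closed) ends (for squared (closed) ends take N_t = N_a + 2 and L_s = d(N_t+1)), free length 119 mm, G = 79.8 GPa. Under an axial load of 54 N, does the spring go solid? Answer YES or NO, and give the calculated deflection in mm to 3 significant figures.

NO, δ = 23.8 mm

k = Gd⁴/(8D³N_a) = (79.8×10³)(4.1⁴)/(8·41.0³·18) = 2.2721 N/mm
N_t = 20; L_s = 4.1·21 = 86.1 mm; δ_solid = L₀ − L_s = 119 − 86.1 = 32.9 mm
δ = F/k = 54/2.2721 = 23.767 mm
δ < δ_solid → spring does not go solid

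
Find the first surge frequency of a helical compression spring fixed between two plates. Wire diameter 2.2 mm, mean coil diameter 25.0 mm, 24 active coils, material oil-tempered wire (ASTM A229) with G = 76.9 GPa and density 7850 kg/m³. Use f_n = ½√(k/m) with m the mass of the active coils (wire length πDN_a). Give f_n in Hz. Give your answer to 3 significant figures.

k = Gd⁴/(8D³N_a) = (76.9×10³)(2.2⁴)/(8·25.0³·24) = 0.60048 N/mm = 600.48 N/m
Wire length L = πDN_a = π·25.0·24 = 1885 mm
m = ρ·(πd²/4)·L = 7850 × 3.8013×10⁻⁶ m² × 1.885 m = 0.056248 kg
f_n = ½√(k/m) = 0.5·√(600.48/0.056248) = 0.5·√(10676) = 51.661 Hz

51.7 Hz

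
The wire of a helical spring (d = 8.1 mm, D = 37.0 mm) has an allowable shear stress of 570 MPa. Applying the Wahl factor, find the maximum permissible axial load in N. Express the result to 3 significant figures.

C = D/d = 37.0/8.1 = 4.5679
K_W = (4C−1)/(4C−4) + 0.615/C = 17.272/14.272 + 0.1346 = 1.3448
τ_max = K·8FD/(πd³) → F_max = τ_allow·πd³/(8DK)
F_max = 570·π·8.1³/(8·37.0·1.3448) = 9.5166e+05/398.07 = 2390.7 N

2390 N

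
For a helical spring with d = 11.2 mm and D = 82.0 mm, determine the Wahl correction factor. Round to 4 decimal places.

1.2026

C = D/d = 82.0/11.2 = 7.3214
K_W = (4C−1)/(4C−4) + 0.615/C = 28.286/25.286 + 0.0840 = 1.2026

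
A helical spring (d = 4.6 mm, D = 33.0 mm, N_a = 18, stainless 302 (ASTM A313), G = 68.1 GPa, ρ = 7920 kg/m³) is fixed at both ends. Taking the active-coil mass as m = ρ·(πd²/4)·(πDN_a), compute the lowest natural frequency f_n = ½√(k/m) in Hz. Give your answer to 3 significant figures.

77.4 Hz

k = Gd⁴/(8D³N_a) = (68.1×10³)(4.6⁴)/(8·33.0³·18) = 5.8922 N/mm = 5892.2 N/m
Wire length L = πDN_a = π·33.0·18 = 1866.1 mm
m = ρ·(πd²/4)·L = 7920 × 16.619×10⁻⁶ m² × 1.8661 m = 0.24562 kg
f_n = ½√(k/m) = 0.5·√(5892.2/0.24562) = 0.5·√(23989) = 77.441 Hz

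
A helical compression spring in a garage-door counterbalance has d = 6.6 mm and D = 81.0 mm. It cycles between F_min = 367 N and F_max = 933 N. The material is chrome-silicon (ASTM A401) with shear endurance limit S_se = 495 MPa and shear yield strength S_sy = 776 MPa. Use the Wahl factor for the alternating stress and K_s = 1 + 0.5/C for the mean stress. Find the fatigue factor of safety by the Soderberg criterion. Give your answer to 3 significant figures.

C = D/d = 81.0/6.6 = 12.2727; K_W = (4C−1)/(4C−4)+0.615/C = 1.1166; K_s = 1+0.5/C = 1.0407
F_a = (F_max−F_min)/2 = 283 N; F_m = (F_max+F_min)/2 = 650 N
τ_a = K_W·8F_aD/(πd³) = 1.1166 × 203.04 = 226.72 MPa
τ_m = K_s·8F_mD/(πd³) = 1.0407 × 466.34 = 485.34 MPa
Soderberg: 1/n_f = τ_a/S_se + τ_m/S_sy = 226.72/495 + 485.34/776 = 0.45802 + 0.62544 = 1.0835
n_f = 1/1.0835 = 0.923

0.923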